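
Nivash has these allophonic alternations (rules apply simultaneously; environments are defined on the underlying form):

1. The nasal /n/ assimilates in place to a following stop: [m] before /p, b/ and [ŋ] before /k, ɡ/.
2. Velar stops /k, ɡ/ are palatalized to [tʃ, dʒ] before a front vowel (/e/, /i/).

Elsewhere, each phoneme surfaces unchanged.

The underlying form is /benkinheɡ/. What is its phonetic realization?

/n/ (between /e/ and /k/): before a labial or velar stop, so rule 1 applies → [ŋ].
/k/ — between /n/ and /i/, before a front vowel — surfaces as [tʃ] (rule 2).
/n/ (between /i/ and /h/) fails the environment for rule 1, so it stays [n].
/ɡ/ — word-final; rule 2 does not apply here → [ɡ].

[beŋtʃinheɡ]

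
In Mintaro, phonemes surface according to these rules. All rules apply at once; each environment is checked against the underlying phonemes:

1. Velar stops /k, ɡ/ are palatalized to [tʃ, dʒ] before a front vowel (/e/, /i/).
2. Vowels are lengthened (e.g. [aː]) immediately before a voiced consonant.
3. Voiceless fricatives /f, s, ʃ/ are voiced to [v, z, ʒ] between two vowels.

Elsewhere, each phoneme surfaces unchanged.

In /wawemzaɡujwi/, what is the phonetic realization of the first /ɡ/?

[ɡ]

/ɡ/ (between /a/ and /u/) fails the environment for rule 1, so it stays [ɡ].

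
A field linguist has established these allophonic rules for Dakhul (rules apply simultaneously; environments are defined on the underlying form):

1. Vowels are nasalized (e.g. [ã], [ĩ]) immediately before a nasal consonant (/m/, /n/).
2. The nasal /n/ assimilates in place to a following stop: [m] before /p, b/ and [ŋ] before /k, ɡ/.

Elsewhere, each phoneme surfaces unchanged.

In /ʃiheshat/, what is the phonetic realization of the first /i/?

/i/ (between /ʃ/ and /h/) is in the target of rule 1 but the environment (before a nasal consonant) is not met → [i].

[i]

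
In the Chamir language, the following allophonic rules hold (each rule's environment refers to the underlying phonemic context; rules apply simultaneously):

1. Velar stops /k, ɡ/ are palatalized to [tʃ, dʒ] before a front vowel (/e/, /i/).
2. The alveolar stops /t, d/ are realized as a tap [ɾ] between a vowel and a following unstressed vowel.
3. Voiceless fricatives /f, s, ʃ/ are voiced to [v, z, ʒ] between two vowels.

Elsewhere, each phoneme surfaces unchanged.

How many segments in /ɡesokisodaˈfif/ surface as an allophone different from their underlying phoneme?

Segments that undergo a rule: /ɡ/ → [dʒ] (rule 1); /s/ → [z] (rule 3); /k/ → [tʃ] (rule 1); /s/ → [z] (rule 3); /d/ → [ɾ] (rule 2); /f/ → [v] (rule 3).
All other segments surface unchanged.

6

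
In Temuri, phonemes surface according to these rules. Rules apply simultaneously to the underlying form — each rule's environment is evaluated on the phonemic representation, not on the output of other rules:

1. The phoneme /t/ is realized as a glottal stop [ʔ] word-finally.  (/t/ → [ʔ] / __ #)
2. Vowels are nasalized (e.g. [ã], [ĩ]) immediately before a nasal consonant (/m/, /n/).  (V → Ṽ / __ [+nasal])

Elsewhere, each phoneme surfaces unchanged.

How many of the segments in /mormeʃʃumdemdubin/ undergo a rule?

Segments that undergo a rule: /u/ → [ũ] (rule 2); /e/ → [ẽ] (rule 2); /i/ → [ĩ] (rule 2).
All other segments surface unchanged.

3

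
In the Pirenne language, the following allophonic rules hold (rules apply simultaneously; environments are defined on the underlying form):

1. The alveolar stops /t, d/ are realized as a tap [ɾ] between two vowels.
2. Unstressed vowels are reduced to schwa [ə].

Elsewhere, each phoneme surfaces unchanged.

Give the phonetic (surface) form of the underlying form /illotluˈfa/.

/i/ meets the environment for rule 2 (in an unstressed syllable) → [ə].
/l/ stays [l].
/l/ stays [l].
/o/ — between /l/ and /t/, in an unstressed syllable — surfaces as [ə] (rule 2).
/t/ (between /o/ and /l/): rule 1 targets it, but not between two vowels → unchanged [t].
/l/ stays [l].
/u/ (between /l/ and /f/): in an unstressed syllable, so rule 2 applies → [ə].
/f/ stays [f].
/a/ (word-final) is in the target of rule 2 but the environment (in an unstressed syllable) is not met → [a].

[əllətləˈfa]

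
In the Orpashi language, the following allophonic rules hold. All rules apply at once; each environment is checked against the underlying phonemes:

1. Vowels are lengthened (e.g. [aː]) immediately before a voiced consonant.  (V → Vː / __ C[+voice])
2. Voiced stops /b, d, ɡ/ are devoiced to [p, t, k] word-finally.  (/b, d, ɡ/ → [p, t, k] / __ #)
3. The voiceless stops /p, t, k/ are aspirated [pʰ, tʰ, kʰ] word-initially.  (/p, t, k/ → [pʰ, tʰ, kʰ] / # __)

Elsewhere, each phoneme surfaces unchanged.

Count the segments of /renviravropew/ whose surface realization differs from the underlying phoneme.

4

Segments that undergo a rule: /e/ → [eː] (rule 1); /i/ → [iː] (rule 1); /a/ → [aː] (rule 1); /e/ → [eː] (rule 1).
All other segments surface unchanged.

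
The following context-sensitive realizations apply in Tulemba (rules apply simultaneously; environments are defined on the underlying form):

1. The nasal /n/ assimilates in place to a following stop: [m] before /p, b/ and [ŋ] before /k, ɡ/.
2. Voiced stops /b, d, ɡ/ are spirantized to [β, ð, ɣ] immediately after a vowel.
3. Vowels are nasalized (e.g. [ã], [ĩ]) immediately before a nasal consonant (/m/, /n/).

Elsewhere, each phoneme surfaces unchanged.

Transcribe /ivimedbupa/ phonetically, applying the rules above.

/i/ — word-initial; rule 3 does not apply here → [i].
/v/ stays [v].
Rule 3 applies to /i/ (between /v/ and /m/: before a nasal consonant) → [ĩ].
/m/ (between /i/ and /e/): no rule targets it → [m].
/e/ (between /m/ and /d/): rule 3 targets it, but not before a nasal consonant → unchanged [e].
/d/ meets the environment for rule 2 (immediately after a vowel) → [ð].
/b/ — between /d/ and /u/; rule 2 does not apply here → [b].
/u/ (between /b/ and /p/) is in the target of rule 3 but the environment (before a nasal consonant) is not met → [u].
/p/ (between /u/ and /a/) is unaffected → [p].
/a/ — word-final; rule 3 does not apply here → [a].

[ivĩmeðbupa]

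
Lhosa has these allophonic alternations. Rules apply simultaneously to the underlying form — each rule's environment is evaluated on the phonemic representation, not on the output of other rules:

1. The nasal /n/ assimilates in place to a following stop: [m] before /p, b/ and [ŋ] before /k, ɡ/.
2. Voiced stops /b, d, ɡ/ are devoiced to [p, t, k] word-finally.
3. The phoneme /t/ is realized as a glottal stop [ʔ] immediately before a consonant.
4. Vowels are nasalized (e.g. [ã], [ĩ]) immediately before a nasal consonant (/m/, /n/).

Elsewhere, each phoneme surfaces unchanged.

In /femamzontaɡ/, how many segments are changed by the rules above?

Segments that undergo a rule: /e/ → [ẽ] (rule 4); /a/ → [ã] (rule 4); /o/ → [õ] (rule 4); /ɡ/ → [k] (rule 2).
All other segments surface unchanged.

4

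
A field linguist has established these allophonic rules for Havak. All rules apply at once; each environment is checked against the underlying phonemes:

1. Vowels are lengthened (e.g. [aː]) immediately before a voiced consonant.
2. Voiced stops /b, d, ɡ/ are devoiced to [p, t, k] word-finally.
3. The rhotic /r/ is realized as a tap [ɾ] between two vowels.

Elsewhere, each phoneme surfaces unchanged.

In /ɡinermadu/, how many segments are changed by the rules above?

3

Segments that undergo a rule: /i/ → [iː] (rule 1); /e/ → [eː] (rule 1); /a/ → [aː] (rule 1).
All other segments surface unchanged.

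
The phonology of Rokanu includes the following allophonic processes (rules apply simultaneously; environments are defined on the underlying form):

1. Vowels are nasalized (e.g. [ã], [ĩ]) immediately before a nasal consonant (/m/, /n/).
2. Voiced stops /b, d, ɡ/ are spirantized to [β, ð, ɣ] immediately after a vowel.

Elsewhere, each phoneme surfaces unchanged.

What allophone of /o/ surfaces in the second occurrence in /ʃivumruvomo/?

[o]

/o/ (word-final): rule 1 targets it, but not before a nasal consonant → unchanged [o].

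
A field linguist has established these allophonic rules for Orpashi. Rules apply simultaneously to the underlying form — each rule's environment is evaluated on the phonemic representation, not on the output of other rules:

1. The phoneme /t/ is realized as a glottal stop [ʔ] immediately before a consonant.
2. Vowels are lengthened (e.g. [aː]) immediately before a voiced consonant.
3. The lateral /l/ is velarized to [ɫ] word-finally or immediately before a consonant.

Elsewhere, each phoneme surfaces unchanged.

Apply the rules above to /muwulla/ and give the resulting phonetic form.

[muːwuːɫla]

/m/ (word-initial): no rule targets it → [m].
Rule 2 applies to /u/ (between /m/ and /w/: before a voiced consonant) → [uː].
/w/ stays [w].
/u/ meets the environment for rule 2 (before a voiced consonant) → [uː].
/l/ (between /u/ and /l/): word-finally or immediately before a consonant, so rule 3 applies → [ɫ].
/l/ (between /l/ and /a/): rule 3 targets it, but not word-finally or immediately before a consonant → unchanged [l].
/a/ (word-final) fails the environment for rule 2, so it stays [a].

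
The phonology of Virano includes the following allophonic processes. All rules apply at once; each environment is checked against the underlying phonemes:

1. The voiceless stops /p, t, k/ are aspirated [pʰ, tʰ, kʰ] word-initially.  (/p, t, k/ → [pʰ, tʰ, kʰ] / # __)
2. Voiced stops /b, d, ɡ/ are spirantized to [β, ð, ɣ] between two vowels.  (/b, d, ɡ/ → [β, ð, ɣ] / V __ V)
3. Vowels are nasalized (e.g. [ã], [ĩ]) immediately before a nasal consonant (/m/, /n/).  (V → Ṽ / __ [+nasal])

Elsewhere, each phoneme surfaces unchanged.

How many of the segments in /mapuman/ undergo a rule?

Segments that undergo a rule: /u/ → [ũ] (rule 3); /a/ → [ã] (rule 3).
All other segments surface unchanged.

2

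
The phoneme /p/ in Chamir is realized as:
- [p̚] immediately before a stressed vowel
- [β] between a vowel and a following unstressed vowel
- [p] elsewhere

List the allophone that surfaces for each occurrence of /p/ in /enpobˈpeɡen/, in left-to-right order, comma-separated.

Occurrence 1 (position 3): no conditioning environment matches → elsewhere allophone [p].
Occurrence 2 (position 6): immediately before a stressed vowel → [p̚].

[p], [p̚]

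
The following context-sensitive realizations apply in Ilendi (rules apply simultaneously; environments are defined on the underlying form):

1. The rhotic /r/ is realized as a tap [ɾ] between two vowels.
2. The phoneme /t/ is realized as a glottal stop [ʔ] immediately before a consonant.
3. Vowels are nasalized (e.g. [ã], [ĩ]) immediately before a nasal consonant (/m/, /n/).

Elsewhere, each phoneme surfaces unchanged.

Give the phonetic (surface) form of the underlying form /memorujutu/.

/m/ stays [m].
Rule 3 applies to /e/ (between /m/ and /m/: before a nasal consonant) → [ẽ].
/m/ (between /e/ and /o/): no rule targets it → [m].
/o/ (between /m/ and /r/) is in the target of rule 3 but the environment (before a nasal consonant) is not met → [o].
/r/ — between /o/ and /u/, between two vowels — surfaces as [ɾ] (rule 1).
/u/ (between /r/ and /j/) is in the target of rule 3 but the environment (before a nasal consonant) is not met → [u].
/j/ (between /u/ and /u/): no rule targets it → [j].
/u/ — between /j/ and /t/; rule 3 does not apply here → [u].
/t/ — between /u/ and /u/; rule 2 does not apply here → [t].
/u/ (word-final) is in the target of rule 3 but the environment (before a nasal consonant) is not met → [u].

[mẽmoɾujutu]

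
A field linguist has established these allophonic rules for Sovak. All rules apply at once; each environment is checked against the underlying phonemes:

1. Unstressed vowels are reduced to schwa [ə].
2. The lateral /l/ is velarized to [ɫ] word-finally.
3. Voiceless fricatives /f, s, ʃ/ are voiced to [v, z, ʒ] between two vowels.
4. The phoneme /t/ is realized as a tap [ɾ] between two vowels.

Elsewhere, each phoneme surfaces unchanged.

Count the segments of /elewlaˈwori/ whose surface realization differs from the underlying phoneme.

Segments that undergo a rule: /e/ → [ə] (rule 1); /e/ → [ə] (rule 1); /a/ → [ə] (rule 1); /i/ → [ə] (rule 1).
All other segments surface unchanged.

4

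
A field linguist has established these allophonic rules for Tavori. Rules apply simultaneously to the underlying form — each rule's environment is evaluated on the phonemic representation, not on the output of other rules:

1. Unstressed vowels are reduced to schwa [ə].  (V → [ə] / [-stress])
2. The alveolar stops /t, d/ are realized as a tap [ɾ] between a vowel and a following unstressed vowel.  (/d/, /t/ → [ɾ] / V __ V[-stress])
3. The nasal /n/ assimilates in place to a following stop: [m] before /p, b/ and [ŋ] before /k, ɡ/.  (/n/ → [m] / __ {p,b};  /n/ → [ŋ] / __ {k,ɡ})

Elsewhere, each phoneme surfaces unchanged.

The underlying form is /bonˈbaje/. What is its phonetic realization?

[bəmˈbajə]

/b/ (word-initial): no rule targets it → [b].
/o/ (between /b/ and /n/): in an unstressed syllable, so rule 1 applies → [ə].
/n/ (between /o/ and /b/) occurs before a labial or velar stop → [m] by rule 3.
/b/ — not in any rule's target class → [b].
/a/ (between /b/ and /j/) fails the environment for rule 1, so it stays [a].
/j/ — not in any rule's target class → [j].
/e/ (word-final): in an unstressed syllable, so rule 1 applies → [ə].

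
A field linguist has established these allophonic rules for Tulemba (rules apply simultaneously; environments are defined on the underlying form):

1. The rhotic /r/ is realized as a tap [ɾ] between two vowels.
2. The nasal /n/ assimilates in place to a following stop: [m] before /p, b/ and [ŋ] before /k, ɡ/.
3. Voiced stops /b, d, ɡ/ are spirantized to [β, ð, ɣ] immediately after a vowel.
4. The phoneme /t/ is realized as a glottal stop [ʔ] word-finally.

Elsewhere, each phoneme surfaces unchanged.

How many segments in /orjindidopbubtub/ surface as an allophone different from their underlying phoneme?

3

Segments that undergo a rule: /d/ → [ð] (rule 3); /b/ → [β] (rule 3); /b/ → [β] (rule 3).
All other segments surface unchanged.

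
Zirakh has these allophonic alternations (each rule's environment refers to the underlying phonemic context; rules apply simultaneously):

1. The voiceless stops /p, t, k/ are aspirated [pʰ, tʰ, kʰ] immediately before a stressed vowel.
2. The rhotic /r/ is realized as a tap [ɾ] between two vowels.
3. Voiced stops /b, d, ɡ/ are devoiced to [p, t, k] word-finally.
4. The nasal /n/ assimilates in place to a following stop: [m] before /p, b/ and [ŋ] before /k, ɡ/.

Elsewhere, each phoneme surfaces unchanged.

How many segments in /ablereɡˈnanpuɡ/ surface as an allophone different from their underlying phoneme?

3

Segments that undergo a rule: /r/ → [ɾ] (rule 2); /n/ → [m] (rule 4); /ɡ/ → [k] (rule 3).
All other segments surface unchanged.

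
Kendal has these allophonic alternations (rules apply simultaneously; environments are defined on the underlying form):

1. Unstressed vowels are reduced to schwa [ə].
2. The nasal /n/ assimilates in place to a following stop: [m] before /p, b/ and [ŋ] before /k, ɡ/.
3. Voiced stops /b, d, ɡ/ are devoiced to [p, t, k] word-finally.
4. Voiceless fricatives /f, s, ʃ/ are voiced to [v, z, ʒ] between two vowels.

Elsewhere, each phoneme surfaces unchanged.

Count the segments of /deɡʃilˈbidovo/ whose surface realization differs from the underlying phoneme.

Segments that undergo a rule: /e/ → [ə] (rule 1); /i/ → [ə] (rule 1); /o/ → [ə] (rule 1); /o/ → [ə] (rule 1).
All other segments surface unchanged.

4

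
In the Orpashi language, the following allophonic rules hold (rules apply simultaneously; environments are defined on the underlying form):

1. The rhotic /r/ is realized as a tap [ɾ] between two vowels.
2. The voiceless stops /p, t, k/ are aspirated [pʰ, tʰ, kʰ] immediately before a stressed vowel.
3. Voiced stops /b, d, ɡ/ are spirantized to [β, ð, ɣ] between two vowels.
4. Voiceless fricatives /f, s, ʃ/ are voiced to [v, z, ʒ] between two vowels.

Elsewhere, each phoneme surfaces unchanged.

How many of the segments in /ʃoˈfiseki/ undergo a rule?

2

Segments that undergo a rule: /f/ → [v] (rule 4); /s/ → [z] (rule 4).
All other segments surface unchanged.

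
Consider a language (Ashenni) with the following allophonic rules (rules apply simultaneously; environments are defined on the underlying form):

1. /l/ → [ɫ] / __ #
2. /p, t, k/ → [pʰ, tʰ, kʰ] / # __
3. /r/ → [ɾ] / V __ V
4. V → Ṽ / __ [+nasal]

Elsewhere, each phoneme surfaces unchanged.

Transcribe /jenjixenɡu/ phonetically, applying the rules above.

[jẽnjixẽnɡu]

/e/ (between /j/ and /n/) occurs before a nasal consonant → [ẽ] by rule 4.
/i/ (between /j/ and /x/) fails the environment for rule 4, so it stays [i].
/e/ (between /x/ and /n/): before a nasal consonant, so rule 4 applies → [ẽ].
/u/ — word-final; rule 4 does not apply here → [u].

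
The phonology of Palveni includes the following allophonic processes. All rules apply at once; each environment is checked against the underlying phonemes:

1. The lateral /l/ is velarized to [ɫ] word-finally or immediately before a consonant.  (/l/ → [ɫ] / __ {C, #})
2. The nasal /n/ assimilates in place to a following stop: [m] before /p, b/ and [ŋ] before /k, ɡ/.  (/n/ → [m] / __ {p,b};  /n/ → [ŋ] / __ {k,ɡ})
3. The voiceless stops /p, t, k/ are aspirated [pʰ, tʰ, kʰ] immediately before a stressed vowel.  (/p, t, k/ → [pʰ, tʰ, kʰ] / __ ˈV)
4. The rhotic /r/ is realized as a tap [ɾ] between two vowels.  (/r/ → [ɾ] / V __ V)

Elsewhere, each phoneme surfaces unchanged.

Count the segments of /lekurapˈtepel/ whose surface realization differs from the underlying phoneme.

Segments that undergo a rule: /r/ → [ɾ] (rule 4); /t/ → [tʰ] (rule 3); /l/ → [ɫ] (rule 1).
All other segments surface unchanged.

3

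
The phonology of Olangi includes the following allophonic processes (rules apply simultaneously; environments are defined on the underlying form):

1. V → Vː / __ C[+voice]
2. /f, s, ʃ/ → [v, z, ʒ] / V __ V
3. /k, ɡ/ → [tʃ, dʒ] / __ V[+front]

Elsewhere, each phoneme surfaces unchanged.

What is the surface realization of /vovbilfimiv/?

/v/ stays [v].
/o/ — between /v/ and /v/, before a voiced consonant — surfaces as [oː] (rule 1).
/v/ stays [v].
/b/ — not in any rule's target class → [b].
Rule 1 applies to /i/ (between /b/ and /l/: before a voiced consonant) → [iː].
/l/ (between /i/ and /f/): no rule targets it → [l].
/f/ — between /l/ and /i/; rule 2 does not apply here → [f].
/i/ meets the environment for rule 1 (before a voiced consonant) → [iː].
/m/ (between /i/ and /i/): no rule targets it → [m].
/i/ — between /m/ and /v/, before a voiced consonant — surfaces as [iː] (rule 1).
/v/ (word-final): no rule targets it → [v].

[voːvbiːlfiːmiːv]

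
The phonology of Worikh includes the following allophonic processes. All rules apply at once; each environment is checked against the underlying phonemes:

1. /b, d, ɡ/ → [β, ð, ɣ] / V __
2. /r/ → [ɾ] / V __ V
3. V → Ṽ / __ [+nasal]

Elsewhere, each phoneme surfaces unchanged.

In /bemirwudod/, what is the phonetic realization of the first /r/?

[r]

/r/ (between /i/ and /w/) fails the environment for rule 2, so it stays [r].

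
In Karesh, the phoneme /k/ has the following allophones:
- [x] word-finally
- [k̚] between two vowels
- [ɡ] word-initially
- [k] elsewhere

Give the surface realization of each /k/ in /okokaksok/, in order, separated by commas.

Occurrence 1 (position 2): between two vowels → [k̚].
Occurrence 2 (position 4): between two vowels → [k̚].
Occurrence 3 (position 6): no conditioning environment matches → elsewhere allophone [k].
Occurrence 4 (position 9): word-finally → [x].

[k̚], [k̚], [k], [x]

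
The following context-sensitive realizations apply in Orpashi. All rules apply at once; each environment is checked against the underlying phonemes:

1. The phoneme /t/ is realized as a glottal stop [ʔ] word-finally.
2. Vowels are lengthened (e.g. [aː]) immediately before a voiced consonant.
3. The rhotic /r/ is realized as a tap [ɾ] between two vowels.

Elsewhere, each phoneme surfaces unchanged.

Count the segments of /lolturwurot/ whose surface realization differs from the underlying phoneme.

Segments that undergo a rule: /o/ → [oː] (rule 2); /u/ → [uː] (rule 2); /u/ → [uː] (rule 2); /r/ → [ɾ] (rule 3); /t/ → [ʔ] (rule 1).
All other segments surface unchanged.

5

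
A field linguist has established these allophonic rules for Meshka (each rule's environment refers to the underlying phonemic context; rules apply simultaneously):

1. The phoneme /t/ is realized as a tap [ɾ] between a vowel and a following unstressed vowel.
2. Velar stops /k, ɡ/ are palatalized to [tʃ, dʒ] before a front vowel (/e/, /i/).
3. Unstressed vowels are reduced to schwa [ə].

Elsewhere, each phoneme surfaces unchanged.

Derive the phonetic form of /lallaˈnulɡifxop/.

[ləlləˈnuldʒəfxəp]

/a/ — between /l/ and /l/, in an unstressed syllable — surfaces as [ə] (rule 3).
/a/ (between /l/ and /n/) occurs in an unstressed syllable → [ə] by rule 3.
/u/ — between /n/ and /l/; rule 3 does not apply here → [u].
Rule 2 applies to /ɡ/ (between /l/ and /i/: before a front vowel) → [dʒ].
/i/ — between /ɡ/ and /f/, in an unstressed syllable — surfaces as [ə] (rule 3).
/o/ — between /x/ and /p/, in an unstressed syllable — surfaces as [ə] (rule 3).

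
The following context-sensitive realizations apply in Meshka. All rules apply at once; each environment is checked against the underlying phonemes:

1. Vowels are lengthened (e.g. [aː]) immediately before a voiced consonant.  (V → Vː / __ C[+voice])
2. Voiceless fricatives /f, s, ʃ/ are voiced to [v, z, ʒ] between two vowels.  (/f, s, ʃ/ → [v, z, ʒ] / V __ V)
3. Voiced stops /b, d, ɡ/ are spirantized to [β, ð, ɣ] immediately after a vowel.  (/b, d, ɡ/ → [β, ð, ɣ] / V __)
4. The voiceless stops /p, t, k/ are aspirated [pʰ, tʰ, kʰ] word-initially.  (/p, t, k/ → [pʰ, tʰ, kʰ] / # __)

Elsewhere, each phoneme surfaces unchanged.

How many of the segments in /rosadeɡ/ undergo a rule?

5

Segments that undergo a rule: /s/ → [z] (rule 2); /a/ → [aː] (rule 1); /d/ → [ð] (rule 3); /e/ → [eː] (rule 1); /ɡ/ → [ɣ] (rule 3).
All other segments surface unchanged.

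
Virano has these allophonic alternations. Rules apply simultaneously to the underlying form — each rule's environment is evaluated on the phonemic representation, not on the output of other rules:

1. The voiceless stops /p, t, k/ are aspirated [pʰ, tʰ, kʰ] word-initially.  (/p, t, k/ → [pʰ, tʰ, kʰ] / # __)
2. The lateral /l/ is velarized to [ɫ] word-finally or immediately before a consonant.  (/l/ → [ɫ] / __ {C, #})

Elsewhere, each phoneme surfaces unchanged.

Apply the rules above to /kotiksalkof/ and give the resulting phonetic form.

[kʰotiksaɫkof]

/k/ (word-initial) occurs word-initially → [kʰ] by rule 1.
/t/ (between /o/ and /i/) is in the target of rule 1 but the environment (word-initially) is not met → [t].
/k/ (between /i/ and /s/): rule 1 targets it, but not word-initially → unchanged [k].
/l/ meets the environment for rule 2 (word-finally or immediately before a consonant) → [ɫ].
/k/ (between /l/ and /o/) is in the target of rule 1 but the environment (word-initially) is not met → [k].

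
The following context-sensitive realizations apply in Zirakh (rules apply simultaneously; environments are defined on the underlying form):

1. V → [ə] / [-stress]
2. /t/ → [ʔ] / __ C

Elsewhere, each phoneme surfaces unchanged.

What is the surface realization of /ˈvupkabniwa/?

[ˈvupkəbnəwə]

/v/ stays [v].
/u/ — between /v/ and /p/; rule 1 does not apply here → [u].
/p/ (between /u/ and /k/): no rule targets it → [p].
/k/ stays [k].
/a/ (between /k/ and /b/): in an unstressed syllable, so rule 1 applies → [ə].
/b/ stays [b].
/n/ (between /b/ and /i/): no rule targets it → [n].
/i/ meets the environment for rule 1 (in an unstressed syllable) → [ə].
/w/ stays [w].
/a/ (word-final): in an unstressed syllable, so rule 1 applies → [ə].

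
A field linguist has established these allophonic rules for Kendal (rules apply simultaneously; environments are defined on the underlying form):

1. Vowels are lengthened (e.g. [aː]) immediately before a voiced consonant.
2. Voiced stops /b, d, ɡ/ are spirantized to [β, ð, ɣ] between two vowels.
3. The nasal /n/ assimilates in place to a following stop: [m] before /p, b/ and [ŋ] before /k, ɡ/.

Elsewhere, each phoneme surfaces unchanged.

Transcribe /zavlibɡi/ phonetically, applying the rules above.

[zaːvliːbɡi]

/z/ (word-initial) is unaffected → [z].
/a/ meets the environment for rule 1 (before a voiced consonant) → [aː].
/v/ (between /a/ and /l/) is unaffected → [v].
/l/ stays [l].
Rule 1 applies to /i/ (between /l/ and /b/: before a voiced consonant) → [iː].
/b/ (between /i/ and /ɡ/) fails the environment for rule 2, so it stays [b].
/ɡ/ (between /b/ and /i/) fails the environment for rule 2, so it stays [ɡ].
/i/ (word-final) fails the environment for rule 1, so it stays [i].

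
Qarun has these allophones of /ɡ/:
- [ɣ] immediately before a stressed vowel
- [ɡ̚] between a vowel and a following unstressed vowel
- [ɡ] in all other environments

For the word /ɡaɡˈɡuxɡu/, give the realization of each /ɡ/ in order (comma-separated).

Occurrence 1 (position 1): no conditioning environment matches → elsewhere allophone [ɡ].
Occurrence 2 (position 3): no conditioning environment matches → elsewhere allophone [ɡ].
Occurrence 3 (position 4): immediately before a stressed vowel → [ɣ].
Occurrence 4 (position 7): no conditioning environment matches → elsewhere allophone [ɡ].

[ɡ], [ɡ], [ɣ], [ɡ]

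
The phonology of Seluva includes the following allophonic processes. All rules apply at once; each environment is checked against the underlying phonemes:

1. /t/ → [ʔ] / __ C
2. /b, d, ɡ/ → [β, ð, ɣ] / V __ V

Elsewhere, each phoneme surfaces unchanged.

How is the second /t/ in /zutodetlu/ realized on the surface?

[ʔ]

/t/ (between /e/ and /l/) occurs immediately before a consonant → [ʔ] by rule 1.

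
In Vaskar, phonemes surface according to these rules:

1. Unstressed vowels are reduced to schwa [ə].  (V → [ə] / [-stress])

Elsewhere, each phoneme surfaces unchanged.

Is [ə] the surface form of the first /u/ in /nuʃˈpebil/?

Yes

/u/ meets the environment for rule 1 (in an unstressed syllable) → [ə].
The actual realization is [ə], which matches [ə].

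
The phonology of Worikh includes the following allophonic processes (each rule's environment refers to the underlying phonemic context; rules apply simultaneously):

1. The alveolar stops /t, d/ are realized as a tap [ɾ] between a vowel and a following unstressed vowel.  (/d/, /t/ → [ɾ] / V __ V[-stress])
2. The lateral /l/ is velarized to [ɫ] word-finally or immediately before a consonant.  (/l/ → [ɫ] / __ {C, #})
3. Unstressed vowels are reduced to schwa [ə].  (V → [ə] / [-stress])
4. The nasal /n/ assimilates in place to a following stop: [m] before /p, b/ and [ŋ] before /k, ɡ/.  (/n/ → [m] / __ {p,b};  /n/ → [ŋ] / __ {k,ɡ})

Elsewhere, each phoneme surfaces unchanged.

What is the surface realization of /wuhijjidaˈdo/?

[wəhəjjəɾəˈdo]

/w/ stays [w].
/u/ (between /w/ and /h/): in an unstressed syllable, so rule 3 applies → [ə].
/h/ (between /u/ and /i/) is unaffected → [h].
/i/ meets the environment for rule 3 (in an unstressed syllable) → [ə].
/j/ (between /i/ and /j/) is unaffected → [j].
/j/ (between /j/ and /i/): no rule targets it → [j].
/i/ meets the environment for rule 3 (in an unstressed syllable) → [ə].
/d/ (between /i/ and /a/) occurs between a vowel and a following unstressed vowel → [ɾ] by rule 1.
Rule 3 applies to /a/ (between /d/ and /d/: in an unstressed syllable) → [ə].
/d/ — between /a/ and /o/; rule 1 does not apply here → [d].
/o/ (word-final): rule 3 targets it, but not in an unstressed syllable → unchanged [o].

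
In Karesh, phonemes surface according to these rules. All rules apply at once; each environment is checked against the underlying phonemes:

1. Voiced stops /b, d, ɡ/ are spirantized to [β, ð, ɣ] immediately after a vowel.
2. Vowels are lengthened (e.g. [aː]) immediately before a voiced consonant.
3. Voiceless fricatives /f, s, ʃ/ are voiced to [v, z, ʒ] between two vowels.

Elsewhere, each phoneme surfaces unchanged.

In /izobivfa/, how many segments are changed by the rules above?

4

Segments that undergo a rule: /i/ → [iː] (rule 2); /o/ → [oː] (rule 2); /b/ → [β] (rule 1); /i/ → [iː] (rule 2).
All other segments surface unchanged.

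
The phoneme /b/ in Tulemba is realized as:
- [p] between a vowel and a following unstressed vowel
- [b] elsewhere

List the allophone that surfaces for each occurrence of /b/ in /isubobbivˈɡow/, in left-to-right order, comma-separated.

[p], [b], [b]

Occurrence 1 (position 4): between a vowel and a following unstressed vowel → [p].
Occurrence 2 (position 6): no conditioning environment matches → elsewhere allophone [b].
Occurrence 3 (position 7): no conditioning environment matches → elsewhere allophone [b].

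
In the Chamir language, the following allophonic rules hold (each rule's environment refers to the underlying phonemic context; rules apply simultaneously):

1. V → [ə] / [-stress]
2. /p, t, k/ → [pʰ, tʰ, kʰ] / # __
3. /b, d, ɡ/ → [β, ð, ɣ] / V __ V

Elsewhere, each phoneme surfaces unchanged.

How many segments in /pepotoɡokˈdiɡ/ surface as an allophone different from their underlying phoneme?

Segments that undergo a rule: /p/ → [pʰ] (rule 2); /e/ → [ə] (rule 1); /o/ → [ə] (rule 1); /o/ → [ə] (rule 1); /ɡ/ → [ɣ] (rule 3); /o/ → [ə] (rule 1).
All other segments surface unchanged.

6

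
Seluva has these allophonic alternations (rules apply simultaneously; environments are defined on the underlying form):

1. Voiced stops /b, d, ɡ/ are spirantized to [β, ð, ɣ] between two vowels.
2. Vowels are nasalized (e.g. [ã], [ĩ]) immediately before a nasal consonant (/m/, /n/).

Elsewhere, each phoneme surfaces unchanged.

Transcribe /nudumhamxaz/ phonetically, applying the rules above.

[nuðũmhãmxaz]

/n/ — not in any rule's target class → [n].
/u/ — between /n/ and /d/; rule 2 does not apply here → [u].
/d/ meets the environment for rule 1 (between two vowels) → [ð].
/u/ (between /d/ and /m/): before a nasal consonant, so rule 2 applies → [ũ].
/m/ stays [m].
/h/ — not in any rule's target class → [h].
/a/ — between /h/ and /m/, before a nasal consonant — surfaces as [ã] (rule 2).
/m/ (between /a/ and /x/) is unaffected → [m].
/x/ (between /m/ and /a/): no rule targets it → [x].
/a/ (between /x/ and /z/) is in the target of rule 2 but the environment (before a nasal consonant) is not met → [a].
/z/ (word-final): no rule targets it → [z].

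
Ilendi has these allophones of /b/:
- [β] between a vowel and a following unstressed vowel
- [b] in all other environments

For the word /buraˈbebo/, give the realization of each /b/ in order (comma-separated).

Occurrence 1 (position 1): no conditioning environment matches → elsewhere allophone [b].
Occurrence 2 (position 5): no conditioning environment matches → elsewhere allophone [b].
Occurrence 3 (position 7): between a vowel and a following unstressed vowel → [β].

[b], [b], [β]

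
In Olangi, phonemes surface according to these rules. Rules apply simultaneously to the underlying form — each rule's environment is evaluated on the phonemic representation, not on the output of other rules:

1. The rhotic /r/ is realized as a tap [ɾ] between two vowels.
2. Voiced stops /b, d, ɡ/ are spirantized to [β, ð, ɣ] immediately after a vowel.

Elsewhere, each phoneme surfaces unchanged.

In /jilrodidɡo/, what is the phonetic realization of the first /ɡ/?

[ɡ]

/ɡ/ (between /d/ and /o/): rule 2 targets it, but not immediately after a vowel → unchanged [ɡ].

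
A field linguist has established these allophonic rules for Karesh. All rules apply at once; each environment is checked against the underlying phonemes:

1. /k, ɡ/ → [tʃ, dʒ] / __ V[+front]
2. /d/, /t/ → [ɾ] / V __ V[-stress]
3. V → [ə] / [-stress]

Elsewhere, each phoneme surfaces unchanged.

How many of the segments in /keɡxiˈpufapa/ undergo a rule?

5

Segments that undergo a rule: /k/ → [tʃ] (rule 1); /e/ → [ə] (rule 3); /i/ → [ə] (rule 3); /a/ → [ə] (rule 3); /a/ → [ə] (rule 3).
All other segments surface unchanged.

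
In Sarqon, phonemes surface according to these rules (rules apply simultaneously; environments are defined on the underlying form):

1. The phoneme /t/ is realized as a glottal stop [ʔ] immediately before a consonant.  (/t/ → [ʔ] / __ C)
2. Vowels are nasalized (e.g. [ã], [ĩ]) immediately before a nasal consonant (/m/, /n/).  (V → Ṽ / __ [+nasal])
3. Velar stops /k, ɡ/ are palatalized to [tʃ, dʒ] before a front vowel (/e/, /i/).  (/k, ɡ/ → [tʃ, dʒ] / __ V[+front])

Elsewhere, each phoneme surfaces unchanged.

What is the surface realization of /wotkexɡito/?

[woʔtʃexdʒito]

/w/ — not in any rule's target class → [w].
/o/ (between /w/ and /t/) is in the target of rule 2 but the environment (before a nasal consonant) is not met → [o].
/t/ meets the environment for rule 1 (immediately before a consonant) → [ʔ].
/k/ (between /t/ and /e/) occurs before a front vowel → [tʃ] by rule 3.
/e/ (between /k/ and /x/) fails the environment for rule 2, so it stays [e].
/x/ (between /e/ and /ɡ/) is unaffected → [x].
/ɡ/ (between /x/ and /i/): before a front vowel, so rule 3 applies → [dʒ].
/i/ (between /ɡ/ and /t/) fails the environment for rule 2, so it stays [i].
/t/ (between /i/ and /o/): rule 1 targets it, but not immediately before a consonant → unchanged [t].
/o/ (word-final): rule 2 targets it, but not before a nasal consonant → unchanged [o].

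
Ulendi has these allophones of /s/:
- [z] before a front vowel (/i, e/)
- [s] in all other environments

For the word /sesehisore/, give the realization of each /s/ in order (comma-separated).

[z], [z], [s]

Occurrence 1 (position 1): before a front vowel (/i, e/) → [z].
Occurrence 2 (position 3): before a front vowel (/i, e/) → [z].
Occurrence 3 (position 7): no conditioning environment matches → elsewhere allophone [s].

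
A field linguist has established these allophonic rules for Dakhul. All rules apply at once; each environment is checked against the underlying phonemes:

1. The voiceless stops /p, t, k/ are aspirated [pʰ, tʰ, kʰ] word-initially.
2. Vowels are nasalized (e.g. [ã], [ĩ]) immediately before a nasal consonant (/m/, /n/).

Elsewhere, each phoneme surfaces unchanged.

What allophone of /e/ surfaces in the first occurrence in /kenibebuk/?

[ẽ]

/e/ meets the environment for rule 2 (before a nasal consonant) → [ẽ].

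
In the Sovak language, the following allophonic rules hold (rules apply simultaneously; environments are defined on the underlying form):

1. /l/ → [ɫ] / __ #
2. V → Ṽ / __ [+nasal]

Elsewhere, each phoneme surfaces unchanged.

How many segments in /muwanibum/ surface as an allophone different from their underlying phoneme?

2

Segments that undergo a rule: /a/ → [ã] (rule 2); /u/ → [ũ] (rule 2).
All other segments surface unchanged.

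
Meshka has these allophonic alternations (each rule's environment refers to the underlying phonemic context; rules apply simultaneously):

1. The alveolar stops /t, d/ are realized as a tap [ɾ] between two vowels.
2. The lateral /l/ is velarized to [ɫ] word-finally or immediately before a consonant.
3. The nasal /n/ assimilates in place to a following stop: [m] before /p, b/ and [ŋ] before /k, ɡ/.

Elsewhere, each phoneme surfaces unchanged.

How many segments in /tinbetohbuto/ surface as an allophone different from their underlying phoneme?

Segments that undergo a rule: /n/ → [m] (rule 3); /t/ → [ɾ] (rule 1); /t/ → [ɾ] (rule 1).
All other segments surface unchanged.

3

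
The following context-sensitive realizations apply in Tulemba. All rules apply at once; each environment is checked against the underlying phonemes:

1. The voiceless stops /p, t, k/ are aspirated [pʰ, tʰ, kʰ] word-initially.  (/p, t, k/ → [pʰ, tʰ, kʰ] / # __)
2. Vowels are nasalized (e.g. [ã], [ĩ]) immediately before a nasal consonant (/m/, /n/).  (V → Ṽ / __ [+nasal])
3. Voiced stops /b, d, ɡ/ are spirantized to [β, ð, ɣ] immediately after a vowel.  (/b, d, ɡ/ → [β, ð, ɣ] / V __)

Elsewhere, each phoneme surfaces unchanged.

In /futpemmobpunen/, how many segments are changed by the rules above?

Segments that undergo a rule: /e/ → [ẽ] (rule 2); /b/ → [β] (rule 3); /u/ → [ũ] (rule 2); /e/ → [ẽ] (rule 2).
All other segments surface unchanged.

4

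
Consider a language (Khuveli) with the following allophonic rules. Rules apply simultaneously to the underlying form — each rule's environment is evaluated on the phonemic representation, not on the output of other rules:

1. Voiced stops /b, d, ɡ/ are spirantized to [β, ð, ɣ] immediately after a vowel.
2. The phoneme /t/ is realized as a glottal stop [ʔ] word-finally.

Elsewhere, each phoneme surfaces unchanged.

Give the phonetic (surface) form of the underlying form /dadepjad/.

[daðepjað]

/d/ — word-initial; rule 1 does not apply here → [d].
/a/ — not in any rule's target class → [a].
/d/ meets the environment for rule 1 (immediately after a vowel) → [ð].
/e/ (between /d/ and /p/): no rule targets it → [e].
/p/ stays [p].
/j/ (between /p/ and /a/): no rule targets it → [j].
/a/ (between /j/ and /d/) is unaffected → [a].
/d/ meets the environment for rule 1 (immediately after a vowel) → [ð].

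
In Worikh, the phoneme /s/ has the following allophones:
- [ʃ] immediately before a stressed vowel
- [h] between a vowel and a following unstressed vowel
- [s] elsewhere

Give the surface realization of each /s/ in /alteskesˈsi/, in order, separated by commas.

Occurrence 1 (position 5): no conditioning environment matches → elsewhere allophone [s].
Occurrence 2 (position 8): no conditioning environment matches → elsewhere allophone [s].
Occurrence 3 (position 9): immediately before a stressed vowel → [ʃ].

[s], [s], [ʃ]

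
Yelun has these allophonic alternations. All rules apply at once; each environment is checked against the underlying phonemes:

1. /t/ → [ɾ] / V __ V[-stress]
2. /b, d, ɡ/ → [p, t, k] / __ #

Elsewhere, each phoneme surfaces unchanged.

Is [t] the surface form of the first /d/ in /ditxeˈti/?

No

/d/ — word-initial; rule 2 does not apply here → [d].
The actual realization is [d], not [t].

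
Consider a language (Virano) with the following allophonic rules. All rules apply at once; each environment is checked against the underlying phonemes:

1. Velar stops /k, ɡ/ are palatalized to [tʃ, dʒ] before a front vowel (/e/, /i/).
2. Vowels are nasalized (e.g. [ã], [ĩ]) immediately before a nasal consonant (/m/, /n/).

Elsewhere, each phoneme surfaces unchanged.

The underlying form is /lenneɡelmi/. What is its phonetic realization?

[lẽnnedʒelmi]

/l/ stays [l].
/e/ — between /l/ and /n/, before a nasal consonant — surfaces as [ẽ] (rule 2).
/n/ — not in any rule's target class → [n].
/n/ — not in any rule's target class → [n].
/e/ (between /n/ and /ɡ/) is in the target of rule 2 but the environment (before a nasal consonant) is not met → [e].
/ɡ/ (between /e/ and /e/) occurs before a front vowel → [dʒ] by rule 1.
/e/ (between /ɡ/ and /l/) is in the target of rule 2 but the environment (before a nasal consonant) is not met → [e].
/l/ stays [l].
/m/ — not in any rule's target class → [m].
/i/ (word-final) fails the environment for rule 2, so it stays [i].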